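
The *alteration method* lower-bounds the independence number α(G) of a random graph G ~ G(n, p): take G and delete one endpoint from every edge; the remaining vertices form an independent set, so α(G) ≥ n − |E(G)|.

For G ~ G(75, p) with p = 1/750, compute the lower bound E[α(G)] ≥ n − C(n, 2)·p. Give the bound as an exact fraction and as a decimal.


E[|E(G)|] = C(75, 2)·p = 2775 · (1/750) = 37/10.
E[α(G)] ≥ n − E[|E(G)|] = 75 − 37/10 = 713/10.
Numerically: ≈ 71.30000.
(This is only a lower bound; the true E[α(G)] may be larger.)

E[α(G)] ≥ 713/10 ≈ 71.30000.


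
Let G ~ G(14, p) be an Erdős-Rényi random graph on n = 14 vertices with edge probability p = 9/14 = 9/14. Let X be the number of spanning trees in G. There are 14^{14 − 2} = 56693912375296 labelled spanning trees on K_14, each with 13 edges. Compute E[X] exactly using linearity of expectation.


K_14 has 14^{14 − 2} = 56693912375296 labelled spanning trees.
For each such spanning tree H, let X_H = 1 if all 13 edges of H are present in G. Then P[X_H = 1] = p^{13} = (9/14)^{13} = 2541865828329/793714773254144.
By linearity of expectation: E[X] = Σ_H E[X_H] = 56693912375296 · p^{13} = 56693912375296 · 2541865828329/793714773254144 = 2541865828329/14.
Numerically: E[X] ≈ 1.81562e+11.

E[X] = 56693912375296 · (9/14)^{13} = 2541865828329/14 ≈ 1.81562e+11.


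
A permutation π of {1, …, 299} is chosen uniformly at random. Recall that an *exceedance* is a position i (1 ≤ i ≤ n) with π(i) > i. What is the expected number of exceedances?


Write X = Σ_{i=1}^{299} X_i, where X_i = 1_{π(i) > i}.
For each fixed i, π(i) is uniform over {1, …, 299} (marginal of a uniform permutation), so P[π(i) > i] = (n − i)/n. Summing: Σ_{i=1}^{299} (n − i)/n = (0 + 1 + … + 298)/299 = 299(299 − 1)/(2·299) = (299 − 1)/2.
Hence E[X] = Σ_{i=1}^{299} (299 − i)/299 = 149 ≈ 149.0000.

E[X] = 149 = 149.0000.


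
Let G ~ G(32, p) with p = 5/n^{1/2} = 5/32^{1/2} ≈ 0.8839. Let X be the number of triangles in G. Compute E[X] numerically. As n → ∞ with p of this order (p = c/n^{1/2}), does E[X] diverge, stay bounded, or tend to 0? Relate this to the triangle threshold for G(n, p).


Number of potential triangles: C(32, 3) = 4960.
Each occurs with probability p³ ≈ (0.8839)³ ≈ 6.905340e-01.
By linearity: E[X] = C(32, 3)·p³ ≈ 4960 · 6.905340e-01 ≈ 3425.0485.
Since α = 1/2 < 1, p = c/n^{1/2} ≫ 1/n is above the triangle threshold p ~ 1/n. Asymptotically E[X] ~ (c³/6)·n^{3(1−α)} = (5³/6)·n^{1.5} → ∞; triangles are abundant w.h.p.

E[X] ≈ 3425.0485; in regime p = Θ(1/n^{1/2}) E[X] diverges (above the triangle threshold p ~ 1/n).


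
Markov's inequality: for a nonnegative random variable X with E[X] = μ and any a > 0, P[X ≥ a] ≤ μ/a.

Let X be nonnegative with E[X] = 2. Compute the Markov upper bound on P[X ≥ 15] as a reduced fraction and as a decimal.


μ = E[X] = 2, a = 15.
Markov: P[X ≥ 15] ≤ μ/a = (2)/15 = 2/15.
Numerically: ≈ 0.1333.
(Since a = 15 > μ = 2.0000, the bound 2/15 is < 1 and informative.)

P[X ≥ 15] ≤ 2/15 ≈ 0.1333.


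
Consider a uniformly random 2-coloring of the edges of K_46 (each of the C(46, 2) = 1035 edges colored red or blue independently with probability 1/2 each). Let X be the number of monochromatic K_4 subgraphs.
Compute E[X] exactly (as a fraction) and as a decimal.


Let X = Σ_S X_S over the C(46, 4) = 163185 subsets S of size 4, where X_S = 1 if the K_4 on S is monochromatic.
For a fixed S, the K_4 on S has C(4, 2) = 6 edges. P[all 6 edges red] = (1/2)^6, and likewise for blue, so P[monochromatic] = 2·(1/2)^6 = 2^{1 − 6} = 1/32.
By linearity of expectation: E[X] = C(46, 4) · 2^{1 − 6} = 163185 · 1/32 = 163185/32.
Numerically: E[X] ≈ 5099.5312.

E[X] = C(46,4)·2^(1−C(4,2)) = 163185/32 ≈ 5099.5312.


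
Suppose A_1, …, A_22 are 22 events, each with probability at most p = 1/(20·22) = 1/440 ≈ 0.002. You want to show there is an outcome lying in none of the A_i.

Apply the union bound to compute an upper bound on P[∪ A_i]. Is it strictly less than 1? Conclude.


Union bound: P[∪_{i=1}^{22} A_i] ≤ Σ_i P[A_i] ≤ 22·p = 22·(1/440) = 1/20.
Numerically: 1/20 ≈ 0.050.
Is 1/20 < 1? YES.
Since P[∪ A_i] ≤ 1/20 < 1, the complement has P[∩ A_i^c] ≥ 1 − 1/20 = 19/20 > 0, so some outcome avoids every A_i.

22·p = 1/20 ≈ 0.050; existence CERTIFIED by the union bound.


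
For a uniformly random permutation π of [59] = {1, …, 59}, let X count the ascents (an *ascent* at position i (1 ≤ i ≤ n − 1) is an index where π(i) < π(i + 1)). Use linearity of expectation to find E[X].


Write X = Σ X_I over i = 1, …, 58, with X_I the indicator of one ascent.
There are 58 indicators.
For each fixed i, the pair (π(i), π(i+1)) is a uniformly random ordered pair of distinct values from {1, …, 59}; by symmetry P[π(i) < π(i+1)] = 1/2.
By linearity: E[X] = 58 · (1/2) = (59 − 1) · (1/2) = 29 ≈ 29.000000.

E[X] = 29 = 29.000000.


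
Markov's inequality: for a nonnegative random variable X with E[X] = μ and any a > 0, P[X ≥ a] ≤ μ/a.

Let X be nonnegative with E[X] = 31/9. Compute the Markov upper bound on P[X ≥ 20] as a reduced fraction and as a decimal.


μ = E[X] = 31/9, a = 20.
Markov: P[X ≥ 20] ≤ μ/a = (31/9)/20 = 31/180.
Numerically: ≈ 0.172222.
(Since a = 20 > μ = 3.444444, the bound 31/180 is < 1 and informative.)

P[X ≥ 20] ≤ 31/180 ≈ 0.172222.


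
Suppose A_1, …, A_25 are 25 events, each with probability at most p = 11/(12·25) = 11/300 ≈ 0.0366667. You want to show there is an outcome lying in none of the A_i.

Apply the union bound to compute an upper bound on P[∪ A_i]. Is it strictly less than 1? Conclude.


Union bound: P[∪_{i=1}^{25} A_i] ≤ Σ_i P[A_i] ≤ 25·p = 25·(11/300) = 11/12.
Numerically: 11/12 ≈ 0.9166667.
Is 11/12 < 1? YES.
Since P[∪ A_i] ≤ 11/12 < 1, the complement has P[∩ A_i^c] ≥ 1 − 11/12 = 1/12 > 0, so some outcome avoids every A_i.

25·p = 11/12 ≈ 0.9166667; existence CERTIFIED by the union bound.


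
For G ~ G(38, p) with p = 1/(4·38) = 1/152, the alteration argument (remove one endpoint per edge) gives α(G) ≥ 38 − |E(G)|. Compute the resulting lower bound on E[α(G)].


E[|E(G)|] = C(38, 2)·p = 703 · (1/152) = 37/8.
E[α(G)] ≥ n − E[|E(G)|] = 38 − 37/8 = 267/8.
Numerically: ≈ 33.37500.
(This is only a lower bound; the true E[α(G)] may be larger.)

E[α(G)] ≥ 267/8 ≈ 33.37500.


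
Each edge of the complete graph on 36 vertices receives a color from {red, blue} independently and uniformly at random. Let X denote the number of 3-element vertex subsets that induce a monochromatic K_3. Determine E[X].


Let X = Σ_S X_S over the C(36, 3) = 7140 subsets S of size 3, where X_S = 1 if the K_3 on S is monochromatic.
For a fixed S, the K_3 on S has C(3, 2) = 3 edges. P[all 3 edges red] = (1/2)^3, and likewise for blue, so P[monochromatic] = 2·(1/2)^3 = 2^{1 − 3} = 1/4.
Summing: E[X] = C(36, 3) · 2^{1 − 3} = 7140 · 1/4 = 1785.
Numerically: E[X] ≈ 1785.00000.

E[X] = C(36,3)·2^(1−C(3,2)) = 1785 ≈ 1785.00000.


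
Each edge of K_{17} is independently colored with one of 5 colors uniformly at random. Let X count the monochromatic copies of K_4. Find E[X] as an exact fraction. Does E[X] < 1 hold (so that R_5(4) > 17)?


E[X] = C(17, 4) · 5^{1 − 6} = 2380 · 5^{−5} = 2380/3125.
As a reduced fraction: E[X] = 476/625 ≈ 0.761600.
Is E[X] < 1? YES.
Since E[X] < 1, there exists a 5-coloring of K_{17} with no monochromatic K_4; hence R_5(4) > 17.

E[X] = 476/625 ≈ 0.761600; E[X] < 1, so R_5(4) > 17.


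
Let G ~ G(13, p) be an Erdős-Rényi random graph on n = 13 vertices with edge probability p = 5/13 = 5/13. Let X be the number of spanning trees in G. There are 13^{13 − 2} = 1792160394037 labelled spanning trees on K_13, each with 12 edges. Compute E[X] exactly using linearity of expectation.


K_13 has 13^{13 − 2} = 1792160394037 labelled spanning trees.
For each such spanning tree H, let X_H = 1 if all 12 edges of H are present in G. Then P[X_H = 1] = p^{12} = (5/13)^{12} = 244140625/23298085122481.
By linearity of expectation: E[X] = Σ_H E[X_H] = 1792160394037 · p^{12} = 1792160394037 · 244140625/23298085122481 = 244140625/13.
Numerically: E[X] ≈ 1.878e+07.

E[X] = 1792160394037 · (5/13)^{12} = 244140625/13 ≈ 1.878e+07.


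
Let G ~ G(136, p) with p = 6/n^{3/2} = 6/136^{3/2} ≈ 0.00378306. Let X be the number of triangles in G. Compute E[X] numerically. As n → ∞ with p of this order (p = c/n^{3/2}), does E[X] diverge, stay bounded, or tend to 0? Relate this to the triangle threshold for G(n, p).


Number of potential triangles: C(136, 3) = 410040.
Each occurs with probability p³ ≈ (0.00378306)³ ≈ 5.41412980e-08.
By linearity: E[X] = C(136, 3)·p³ ≈ 410040 · 5.41412980e-08 ≈ 0.022200.
Since α = 3/2 > 1, p = c/n^{3/2} = o(1/n) is below the triangle threshold p ~ 1/n. Asymptotically E[X] ~ (c³/6)·n^{3(1−α)} = (6³/6)·n^{-1.5} → 0, so by Markov's inequality G has no triangles w.h.p.

E[X] ≈ 0.022200; in regime p = Θ(1/n^{3/2}) E[X] tends to 0 (below the triangle threshold p ~ 1/n).


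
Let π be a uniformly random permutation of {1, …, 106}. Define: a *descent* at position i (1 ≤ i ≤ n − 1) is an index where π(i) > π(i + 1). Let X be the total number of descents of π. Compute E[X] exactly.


Write X = Σ X_I over i = 1, …, 105, with X_I the indicator of one descent.
There are 105 indicators.
For each fixed i, the pair (π(i), π(i+1)) is a uniformly random ordered pair of distinct values from {1, …, 106}; by symmetry P[π(i) > π(i+1)] = 1/2.
By linearity: E[X] = 105 · (1/2) = (106 − 1) · (1/2) = 105/2 ≈ 52.500000.

E[X] = 105/2 = 52.500000.


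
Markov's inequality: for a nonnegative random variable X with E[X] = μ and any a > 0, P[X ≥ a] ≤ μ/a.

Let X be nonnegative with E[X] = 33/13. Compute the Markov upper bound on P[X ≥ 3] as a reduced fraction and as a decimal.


μ = E[X] = 33/13, a = 3.
Markov: P[X ≥ 3] ≤ μ/a = (33/13)/3 = 11/13.
Numerically: ≈ 0.8462.
(Since a = 3 > μ = 2.5385, the bound 11/13 is < 1 and informative.)

P[X ≥ 3] ≤ 11/13 ≈ 0.8462.


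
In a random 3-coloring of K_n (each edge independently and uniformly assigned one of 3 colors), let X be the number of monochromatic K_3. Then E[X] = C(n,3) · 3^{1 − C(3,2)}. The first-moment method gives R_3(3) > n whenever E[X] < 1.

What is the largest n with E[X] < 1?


We need C(n, 3) · 3^{1 − 3} < 1, i.e. C(n, 3) < 3^{3 − 1} = 9.
Check values of n near the boundary:
  n = 3: C(3, 3) = 1; 1 < 9? YES
  n = 4: C(4, 3) = 4; 4 < 9? YES
  n = 5: C(5, 3) = 10; 10 < 9? NO
  n = 6: C(6, 3) = 20; 20 < 9? NO
  n = 7: C(7, 3) = 35; 35 < 9? NO
The largest n with C(n, 3) < 9 is n = 4 (where E[X] = 4/9 ≈ 0.4444444). Hence R_3(3) > 4, i.e. R_3(3) ≥ 5.

Largest n = 4; hence R_3(3) > 4.


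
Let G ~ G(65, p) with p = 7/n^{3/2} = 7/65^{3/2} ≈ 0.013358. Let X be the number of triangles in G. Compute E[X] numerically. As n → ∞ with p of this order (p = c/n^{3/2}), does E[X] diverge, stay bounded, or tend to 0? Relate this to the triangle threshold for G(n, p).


Number of potential triangles: C(65, 3) = 43680.
Each occurs with probability p³ ≈ (0.013358)³ ≈ 2.3833291e-06.
By linearity: E[X] = C(65, 3)·p³ ≈ 43680 · 2.3833291e-06 ≈ 0.10410.
Since α = 3/2 > 1, p = c/n^{3/2} = o(1/n) is below the triangle threshold p ~ 1/n. Asymptotically E[X] ~ (c³/6)·n^{3(1−α)} = (7³/6)·n^{-1.5} → 0, so by Markov's inequality G has no triangles w.h.p.

E[X] ≈ 0.10410; in regime p = Θ(1/n^{3/2}) E[X] tends to 0 (below the triangle threshold p ~ 1/n).


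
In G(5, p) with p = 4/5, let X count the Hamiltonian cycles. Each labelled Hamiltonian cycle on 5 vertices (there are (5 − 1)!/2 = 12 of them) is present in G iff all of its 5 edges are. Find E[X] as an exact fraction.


K_5 has (5 − 1)!/2 = 12 labelled Hamiltonian cycles.
For each such Hamiltonian cycle H, let X_H = 1 if all 5 edges of H are present in G. Then P[X_H = 1] = p^{5} = (4/5)^{5} = 1024/3125.
By linearity: E[X] = Σ_H E[X_H] = 12 · p^{5} = 12 · 1024/3125 = 12288/3125.
Numerically: E[X] ≈ 3.932.

E[X] = 12 · (4/5)^{5} = 12288/3125 ≈ 3.932.


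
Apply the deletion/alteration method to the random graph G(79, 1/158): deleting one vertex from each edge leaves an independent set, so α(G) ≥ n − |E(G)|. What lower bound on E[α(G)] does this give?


E[|E(G)|] = C(79, 2)·p = 3081 · (1/158) = 39/2.
E[α(G)] ≥ n − E[|E(G)|] = 79 − 39/2 = 119/2.
Numerically: ≈ 59.500000.
(This is only a lower bound; the true E[α(G)] may be larger.)

E[α(G)] ≥ 119/2 ≈ 59.500000.


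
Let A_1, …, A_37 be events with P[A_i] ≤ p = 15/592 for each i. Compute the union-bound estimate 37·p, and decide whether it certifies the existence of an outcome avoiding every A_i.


Union bound: P[∪_{i=1}^{37} A_i] ≤ Σ_i P[A_i] ≤ 37·p = 37·(15/592) = 15/16.
Numerically: 15/16 ≈ 0.937500.
Is 15/16 < 1? YES.
Since P[∪ A_i] ≤ 15/16 < 1, the complement has P[∩ A_i^c] ≥ 1 − 15/16 = 1/16 > 0, so some outcome avoids every A_i.

37·p = 15/16 ≈ 0.937500; existence CERTIFIED by the union bound.


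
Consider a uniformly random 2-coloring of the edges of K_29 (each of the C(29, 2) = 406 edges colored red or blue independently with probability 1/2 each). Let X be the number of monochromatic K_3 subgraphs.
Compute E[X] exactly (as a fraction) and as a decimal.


Let X = Σ_S X_S over the C(29, 3) = 3654 subsets S of size 3, where X_S = 1 if the K_3 on S is monochromatic.
For a fixed S, the K_3 on S has C(3, 2) = 3 edges. P[all 3 edges red] = (1/2)^3, and likewise for blue, so P[monochromatic] = 2·(1/2)^3 = 2^{1 − 3} = 1/4.
By linearity: E[X] = C(29, 3) · 2^{1 − 3} = 3654 · 1/4 = 1827/2.
Numerically: E[X] ≈ 913.500000.

E[X] = C(29,3)·2^(1−C(3,2)) = 1827/2 ≈ 913.500000.


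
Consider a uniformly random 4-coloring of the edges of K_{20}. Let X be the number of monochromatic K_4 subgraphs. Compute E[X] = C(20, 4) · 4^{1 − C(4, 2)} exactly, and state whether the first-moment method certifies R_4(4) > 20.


E[X] = C(20, 4) · 4^{1 − 6} = 4845 · 4^{−5} = 4845/1024.
As a reduced fraction: E[X] = 4845/1024 ≈ 4.7314453.
Is E[X] < 1? NO.
Since E[X] ≥ 1, the first-moment bound is inconclusive at n = 20; it does NOT by itself certify R_4(4) > 20.

E[X] = 4845/1024 ≈ 4.7314453; E[X] ≥ 1; first-moment method inconclusive here.


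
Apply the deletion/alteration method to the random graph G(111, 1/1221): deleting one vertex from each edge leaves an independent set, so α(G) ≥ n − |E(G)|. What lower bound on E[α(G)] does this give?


E[|E(G)|] = C(111, 2)·p = 6105 · (1/1221) = 5.
E[α(G)] ≥ n − E[|E(G)|] = 111 − 5 = 106.
Numerically: ≈ 106.0000.
(This is only a lower bound; the true E[α(G)] may be larger.)

E[α(G)] ≥ 106 ≈ 106.0000.


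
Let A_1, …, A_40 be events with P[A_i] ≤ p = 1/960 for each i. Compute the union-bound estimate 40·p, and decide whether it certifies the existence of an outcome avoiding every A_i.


Union bound: P[∪_{i=1}^{40} A_i] ≤ Σ_i P[A_i] ≤ 40·p = 40·(1/960) = 1/24.
Numerically: 1/24 ≈ 0.0417.
Is 1/24 < 1? YES.
Since P[∪ A_i] ≤ 1/24 < 1, the complement has P[∩ A_i^c] ≥ 1 − 1/24 = 23/24 > 0, so some outcome avoids every A_i.

40·p = 1/24 ≈ 0.0417; existence CERTIFIED by the union bound.


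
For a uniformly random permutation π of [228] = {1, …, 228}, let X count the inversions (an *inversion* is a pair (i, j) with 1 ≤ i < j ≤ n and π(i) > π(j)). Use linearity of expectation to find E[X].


Write X = Σ X_I over the C(228, 2) = 25878 pairs i < j, with X_I the indicator of one inversion.
There are 25878 indicators.
For each fixed pair i < j, the values π(i) and π(j) are two distinct elements of {1, …, 228} in uniformly random order; by symmetry P[π(i) > π(j)] = 1/2.
By linearity: E[X] = 25878 · (1/2) = C(228, 2) · (1/2) = 25878/2 = 12939 ≈ 12939.0000.

E[X] = 12939 = 12939.0000.


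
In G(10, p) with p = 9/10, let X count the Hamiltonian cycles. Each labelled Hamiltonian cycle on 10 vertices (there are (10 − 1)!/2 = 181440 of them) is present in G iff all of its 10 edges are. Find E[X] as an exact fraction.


K_10 has (10 − 1)!/2 = 181440 labelled Hamiltonian cycles.
For each such Hamiltonian cycle H, let X_H = 1 if all 10 edges of H are present in G. Then P[X_H = 1] = p^{10} = (9/10)^{10} = 3486784401/10000000000.
By linearity of expectation: E[X] = Σ_H E[X_H] = 181440 · p^{10} = 181440 · 3486784401/10000000000 = 1977006755367/31250000.
Numerically: E[X] ≈ 6.33e+04.

E[X] = 181440 · (9/10)^{10} = 1977006755367/31250000 ≈ 6.33e+04.


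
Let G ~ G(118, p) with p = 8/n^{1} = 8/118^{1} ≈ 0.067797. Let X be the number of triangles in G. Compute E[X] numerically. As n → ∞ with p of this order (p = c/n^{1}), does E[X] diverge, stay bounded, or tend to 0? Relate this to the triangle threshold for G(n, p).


Number of potential triangles: C(118, 3) = 266916.
Each occurs with probability p³ ≈ (0.067797)³ ≈ 3.1161901e-04.
By linearity: E[X] = C(118, 3)·p³ ≈ 266916 · 3.1161901e-04 ≈ 83.17610.
Here α = 1, so p = 8/n is exactly at the triangle threshold p ~ 1/n. Asymptotically E[X] → c³/6 = 8³/6 = 256/3 ≈ 85.33333, a bounded constant. In this regime the triangle count is asymptotically Poisson(c³/6).

E[X] ≈ 83.17610; in regime p = Θ(1/n^{1}) E[X] stays bounded (at the triangle threshold p ~ 1/n).


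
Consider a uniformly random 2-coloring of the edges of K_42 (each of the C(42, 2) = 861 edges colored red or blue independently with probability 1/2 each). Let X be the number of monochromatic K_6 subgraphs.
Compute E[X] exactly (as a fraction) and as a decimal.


Let X = Σ_S X_S over the C(42, 6) = 5245786 subsets S of size 6, where X_S = 1 if the K_6 on S is monochromatic.
For a fixed S, the K_6 on S has C(6, 2) = 15 edges. P[all 15 edges red] = (1/2)^15, and likewise for blue, so P[monochromatic] = 2·(1/2)^15 = 2^{1 − 15} = 1/16384.
By linearity of expectation: E[X] = C(42, 6) · 2^{1 − 15} = 5245786 · 1/16384 = 2622893/8192.
Numerically: E[X] ≈ 320.177.

E[X] = C(42,6)·2^(1−C(6,2)) = 2622893/8192 ≈ 320.177.


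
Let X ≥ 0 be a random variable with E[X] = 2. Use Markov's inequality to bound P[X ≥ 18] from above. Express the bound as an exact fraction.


μ = E[X] = 2, a = 18.
Markov: P[X ≥ 18] ≤ μ/a = (2)/18 = 1/9.
Numerically: ≈ 0.1111.
(Since a = 18 > μ = 2.0000, the bound 1/9 is < 1 and informative.)

P[X ≥ 18] ≤ 1/9 ≈ 0.1111.


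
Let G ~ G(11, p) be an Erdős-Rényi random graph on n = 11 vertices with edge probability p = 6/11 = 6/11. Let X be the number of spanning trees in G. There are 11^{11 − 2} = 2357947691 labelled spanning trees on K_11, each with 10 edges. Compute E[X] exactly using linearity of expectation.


K_11 has 11^{11 − 2} = 2357947691 labelled spanning trees.
For each such spanning tree H, let X_H = 1 if all 10 edges of H are present in G. Then P[X_H = 1] = p^{10} = (6/11)^{10} = 60466176/25937424601.
By linearity: E[X] = Σ_H E[X_H] = 2357947691 · p^{10} = 2357947691 · 60466176/25937424601 = 60466176/11.
Numerically: E[X] ≈ 5.49693e+06.

E[X] = 2357947691 · (6/11)^{10} = 60466176/11 ≈ 5.49693e+06.


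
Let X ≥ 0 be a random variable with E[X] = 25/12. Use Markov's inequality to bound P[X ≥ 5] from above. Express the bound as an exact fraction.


μ = E[X] = 25/12, a = 5.
Markov: P[X ≥ 5] ≤ μ/a = (25/12)/5 = 5/12.
Numerically: ≈ 0.4167.
(Since a = 5 > μ = 2.0833, the bound 5/12 is < 1 and informative.)

P[X ≥ 5] ≤ 5/12 ≈ 0.4167.


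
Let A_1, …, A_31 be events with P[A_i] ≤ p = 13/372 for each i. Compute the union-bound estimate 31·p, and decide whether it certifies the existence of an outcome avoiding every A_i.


Union bound: P[∪_{i=1}^{31} A_i] ≤ Σ_i P[A_i] ≤ 31·p = 31·(13/372) = 13/12.
Numerically: 13/12 ≈ 1.083333.
Is 13/12 < 1? NO.
Since the bound 13/12 is ≥ 1, the union bound is uninformative here; it does NOT by itself certify existence.

31·p = 13/12 ≈ 1.083333; existence NOT certified by the union bound.


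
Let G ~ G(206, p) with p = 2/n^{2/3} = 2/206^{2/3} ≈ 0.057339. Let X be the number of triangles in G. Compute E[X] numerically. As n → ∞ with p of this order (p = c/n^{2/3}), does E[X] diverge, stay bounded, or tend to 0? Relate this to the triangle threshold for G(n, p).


Number of potential triangles: C(206, 3) = 1435820.
Each occurs with probability p³ ≈ (0.057339)³ ≈ 1.8851918e-04.
By linearity: E[X] = C(206, 3)·p³ ≈ 1435820 · 1.8851918e-04 ≈ 270.67961.
Since α = 2/3 < 1, p = c/n^{2/3} ≫ 1/n is above the triangle threshold p ~ 1/n. Asymptotically E[X] ~ (c³/6)·n^{3(1−α)} = (2³/6)·n^{1} → ∞; triangles are abundant w.h.p.

E[X] ≈ 270.67961; in regime p = Θ(1/n^{2/3}) E[X] diverges (above the triangle threshold p ~ 1/n).


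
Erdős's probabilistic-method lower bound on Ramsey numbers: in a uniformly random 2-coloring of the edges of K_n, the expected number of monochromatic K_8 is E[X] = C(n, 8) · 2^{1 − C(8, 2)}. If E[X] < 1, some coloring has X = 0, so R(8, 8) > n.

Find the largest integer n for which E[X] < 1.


We need C(n, 8) · 2^{1 − 28} < 1, i.e. C(n, 8) < 2^{28 − 1} = 134217728.
Check values of n near the boundary:
  n = 37: C(37, 8) = 38608020; 38608020 < 134217728? YES
  n = 38: C(38, 8) = 48903492; 48903492 < 134217728? YES
  n = 39: C(39, 8) = 61523748; 61523748 < 134217728? YES
  n = 40: C(40, 8) = 76904685; 76904685 < 134217728? YES
  n = 41: C(41, 8) = 95548245; 95548245 < 134217728? YES
  n = 42: C(42, 8) = 118030185; 118030185 < 134217728? YES
  n = 43: C(43, 8) = 145008513; 145008513 < 134217728? NO
The largest n with C(n, 8) < 134217728 is n = 42 (where E[X] = 118030185/134217728 ≈ 0.87939). Hence R(8, 8) > 42, i.e. R(8, 8) ≥ 43.

Largest n = 42; hence R(8, 8) > 42.


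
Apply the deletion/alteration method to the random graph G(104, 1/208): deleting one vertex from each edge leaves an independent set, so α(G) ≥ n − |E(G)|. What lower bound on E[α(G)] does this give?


E[|E(G)|] = C(104, 2)·p = 5356 · (1/208) = 103/4.
E[α(G)] ≥ n − E[|E(G)|] = 104 − 103/4 = 313/4.
Numerically: ≈ 78.250000.
(This is only a lower bound; the true E[α(G)] may be larger.)

E[α(G)] ≥ 313/4 ≈ 78.250000.


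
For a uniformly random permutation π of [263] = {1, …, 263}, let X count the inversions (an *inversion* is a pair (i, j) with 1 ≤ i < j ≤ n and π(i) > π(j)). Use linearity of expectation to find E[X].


Write X = Σ X_I over the C(263, 2) = 34453 pairs i < j, with X_I the indicator of one inversion.
There are 34453 indicators.
For each fixed pair i < j, the values π(i) and π(j) are two distinct elements of {1, …, 263} in uniformly random order; by symmetry P[π(i) > π(j)] = 1/2.
By linearity: E[X] = 34453 · (1/2) = C(263, 2) · (1/2) = 34453/2 = 34453/2 ≈ 17226.500000.

E[X] = 34453/2 = 17226.500000.


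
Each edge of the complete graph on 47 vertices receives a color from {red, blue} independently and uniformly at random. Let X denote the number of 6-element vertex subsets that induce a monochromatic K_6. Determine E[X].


Let X = Σ_S X_S over the C(47, 6) = 10737573 subsets S of size 6, where X_S = 1 if the K_6 on S is monochromatic.
For a fixed S, the K_6 on S has C(6, 2) = 15 edges. P[all 15 edges red] = (1/2)^15, and likewise for blue, so P[monochromatic] = 2·(1/2)^15 = 2^{1 − 15} = 1/16384.
By linearity of expectation: E[X] = C(47, 6) · 2^{1 − 15} = 10737573 · 1/16384 = 10737573/16384.
Numerically: E[X] ≈ 655.369.

E[X] = C(47,6)·2^(1−C(6,2)) = 10737573/16384 ≈ 655.369.


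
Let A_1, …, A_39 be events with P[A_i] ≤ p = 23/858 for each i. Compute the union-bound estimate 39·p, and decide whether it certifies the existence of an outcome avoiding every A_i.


Union bound: P[∪_{i=1}^{39} A_i] ≤ Σ_i P[A_i] ≤ 39·p = 39·(23/858) = 23/22.
Numerically: 23/22 ≈ 1.04545.
Is 23/22 < 1? NO.
Since the bound 23/22 is ≥ 1, the union bound is uninformative here; it does NOT by itself certify existence.

39·p = 23/22 ≈ 1.04545; existence NOT certified by the union bound.


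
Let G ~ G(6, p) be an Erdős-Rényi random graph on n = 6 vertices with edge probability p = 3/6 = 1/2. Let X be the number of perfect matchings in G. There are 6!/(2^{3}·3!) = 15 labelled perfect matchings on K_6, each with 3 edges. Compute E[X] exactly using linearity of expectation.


K_6 has 6!/(2^{3}·3!) = 15 labelled perfect matchings.
For each such perfect matching H, let X_H = 1 if all 3 edges of H are present in G. Then P[X_H = 1] = p^{3} = (1/2)^{3} = 1/8.
By linearity of expectation: E[X] = Σ_H E[X_H] = 15 · p^{3} = 15 · 1/8 = 15/8.
Numerically: E[X] ≈ 1.875.

E[X] = 15 · (1/2)^{3} = 15/8 ≈ 1.875.


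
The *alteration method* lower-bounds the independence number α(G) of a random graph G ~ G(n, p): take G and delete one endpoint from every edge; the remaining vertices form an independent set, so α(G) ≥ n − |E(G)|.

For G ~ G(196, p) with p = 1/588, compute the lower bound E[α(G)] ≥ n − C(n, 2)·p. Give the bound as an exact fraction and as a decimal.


E[|E(G)|] = C(196, 2)·p = 19110 · (1/588) = 65/2.
E[α(G)] ≥ n − E[|E(G)|] = 196 − 65/2 = 327/2.
Numerically: ≈ 163.500.
(This is only a lower bound; the true E[α(G)] may be larger.)

E[α(G)] ≥ 327/2 ≈ 163.500.


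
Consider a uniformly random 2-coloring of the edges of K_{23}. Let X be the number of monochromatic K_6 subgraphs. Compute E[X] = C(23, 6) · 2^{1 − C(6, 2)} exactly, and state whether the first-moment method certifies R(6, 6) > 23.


E[X] = C(23, 6) · 2^{1 − 15} = 100947 · 2^{−14} = 100947/16384.
As a reduced fraction: E[X] = 100947/16384 ≈ 6.16132.
Is E[X] < 1? NO.
Since E[X] ≥ 1, the first-moment bound is inconclusive at n = 23; it does NOT by itself certify R(6, 6) > 23.

E[X] = 100947/16384 ≈ 6.16132; E[X] ≥ 1; first-moment method inconclusive here.


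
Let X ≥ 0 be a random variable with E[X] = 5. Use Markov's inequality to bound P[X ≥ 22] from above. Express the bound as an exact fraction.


μ = E[X] = 5, a = 22.
Markov: P[X ≥ 22] ≤ μ/a = (5)/22 = 5/22.
Numerically: ≈ 0.22727.
(Since a = 22 > μ = 5.00000, the bound 5/22 is < 1 and informative.)

P[X ≥ 22] ≤ 5/22 ≈ 0.22727.


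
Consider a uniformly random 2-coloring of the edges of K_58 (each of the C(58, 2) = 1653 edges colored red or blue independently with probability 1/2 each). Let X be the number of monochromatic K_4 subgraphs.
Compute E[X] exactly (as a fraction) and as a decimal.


Let X = Σ_S X_S over the C(58, 4) = 424270 subsets S of size 4, where X_S = 1 if the K_4 on S is monochromatic.
For a fixed S, the K_4 on S has C(4, 2) = 6 edges. P[all 6 edges red] = (1/2)^6, and likewise for blue, so P[monochromatic] = 2·(1/2)^6 = 2^{1 − 6} = 1/32.
By linearity: E[X] = C(58, 4) · 2^{1 − 6} = 424270 · 1/32 = 212135/16.
Numerically: E[X] ≈ 13258.43750.

E[X] = C(58,4)·2^(1−C(4,2)) = 212135/16 ≈ 13258.43750.


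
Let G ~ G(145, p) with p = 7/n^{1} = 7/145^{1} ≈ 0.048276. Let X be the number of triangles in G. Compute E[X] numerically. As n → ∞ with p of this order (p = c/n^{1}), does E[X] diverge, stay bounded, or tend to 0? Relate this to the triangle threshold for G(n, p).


Number of potential triangles: C(145, 3) = 497640.
Each occurs with probability p³ ≈ (0.048276)³ ≈ 1.1250974e-04.
By linearity: E[X] = C(145, 3)·p³ ≈ 497640 · 1.1250974e-04 ≈ 55.98935.
Here α = 1, so p = 7/n is exactly at the triangle threshold p ~ 1/n. Asymptotically E[X] → c³/6 = 7³/6 = 343/6 ≈ 57.16667, a bounded constant. In this regime the triangle count is asymptotically Poisson(c³/6).

E[X] ≈ 55.98935; in regime p = Θ(1/n^{1}) E[X] stays bounded (at the triangle threshold p ~ 1/n).


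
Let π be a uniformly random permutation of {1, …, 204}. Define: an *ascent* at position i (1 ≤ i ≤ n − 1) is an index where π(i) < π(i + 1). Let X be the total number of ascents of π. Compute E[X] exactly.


Write X = Σ X_I over i = 1, …, 203, with X_I the indicator of one ascent.
There are 203 indicators.
For each fixed i, the pair (π(i), π(i+1)) is a uniformly random ordered pair of distinct values from {1, …, 204}; by symmetry P[π(i) < π(i+1)] = 1/2.
By linearity: E[X] = 203 · (1/2) = (204 − 1) · (1/2) = 203/2 ≈ 101.500.

E[X] = 203/2 = 101.500.


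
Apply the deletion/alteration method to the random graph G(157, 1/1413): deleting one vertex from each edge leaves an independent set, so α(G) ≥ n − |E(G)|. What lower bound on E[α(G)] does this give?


E[|E(G)|] = C(157, 2)·p = 12246 · (1/1413) = 26/3.
E[α(G)] ≥ n − E[|E(G)|] = 157 − 26/3 = 445/3.
Numerically: ≈ 148.3333.
(This is only a lower bound; the true E[α(G)] may be larger.)

E[α(G)] ≥ 445/3 ≈ 148.3333.


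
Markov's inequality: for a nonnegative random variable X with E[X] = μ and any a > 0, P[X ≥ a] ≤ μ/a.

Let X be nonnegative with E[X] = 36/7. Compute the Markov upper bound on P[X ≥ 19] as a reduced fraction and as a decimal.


μ = E[X] = 36/7, a = 19.
Markov: P[X ≥ 19] ≤ μ/a = (36/7)/19 = 36/133.
Numerically: ≈ 0.271.
(Since a = 19 > μ = 5.143, the bound 36/133 is < 1 and informative.)

P[X ≥ 19] ≤ 36/133 ≈ 0.271.


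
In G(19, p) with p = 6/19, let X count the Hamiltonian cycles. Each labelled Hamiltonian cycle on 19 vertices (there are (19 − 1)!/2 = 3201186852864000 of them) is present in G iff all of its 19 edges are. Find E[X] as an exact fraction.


K_19 has (19 − 1)!/2 = 3201186852864000 labelled Hamiltonian cycles.
For each such Hamiltonian cycle H, let X_H = 1 if all 19 edges of H are present in G. Then P[X_H = 1] = p^{19} = (6/19)^{19} = 609359740010496/1978419655660313589123979.
By linearity of expectation: E[X] = Σ_H E[X_H] = 3201186852864000 · p^{19} = 3201186852864000 · 609359740010496/1978419655660313589123979 = 1950674388386224952567660544000/1978419655660313589123979.
Numerically: E[X] ≈ 9.86e+05.

E[X] = 3201186852864000 · (6/19)^{19} = 1950674388386224952567660544000/1978419655660313589123979 ≈ 9.86e+05.


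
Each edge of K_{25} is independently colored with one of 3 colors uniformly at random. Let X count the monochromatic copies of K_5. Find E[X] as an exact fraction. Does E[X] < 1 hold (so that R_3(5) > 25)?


E[X] = C(25, 5) · 3^{1 − 10} = 53130 · 3^{−9} = 53130/19683.
As a reduced fraction: E[X] = 17710/6561 ≈ 2.6992836.
Is E[X] < 1? NO.
Since E[X] ≥ 1, the first-moment bound is inconclusive at n = 25; it does NOT by itself certify R_3(5) > 25.

E[X] = 17710/6561 ≈ 2.6992836; E[X] ≥ 1; first-moment method inconclusive here.


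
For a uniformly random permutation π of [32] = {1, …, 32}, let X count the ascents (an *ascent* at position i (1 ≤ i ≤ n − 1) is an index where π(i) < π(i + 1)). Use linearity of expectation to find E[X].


Write X = Σ X_I over i = 1, …, 31, with X_I the indicator of one ascent.
There are 31 indicators.
For each fixed i, the pair (π(i), π(i+1)) is a uniformly random ordered pair of distinct values from {1, …, 32}; by symmetry P[π(i) < π(i+1)] = 1/2.
By linearity: E[X] = 31 · (1/2) = (32 − 1) · (1/2) = 31/2 ≈ 15.500000.

E[X] = 31/2 = 15.500000.


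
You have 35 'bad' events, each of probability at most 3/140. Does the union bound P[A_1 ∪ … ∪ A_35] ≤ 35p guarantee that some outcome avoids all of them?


Union bound: P[∪_{i=1}^{35} A_i] ≤ Σ_i P[A_i] ≤ 35·p = 35·(3/140) = 3/4.
Numerically: 3/4 ≈ 0.7500000.
Is 3/4 < 1? YES.
Since P[∪ A_i] ≤ 3/4 < 1, the complement has P[∩ A_i^c] ≥ 1 − 3/4 = 1/4 > 0, so some outcome avoids every A_i.

35·p = 3/4 ≈ 0.7500000; existence CERTIFIED by the union bound.


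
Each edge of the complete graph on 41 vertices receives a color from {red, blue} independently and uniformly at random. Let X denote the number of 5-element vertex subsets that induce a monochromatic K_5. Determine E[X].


Let X = Σ_S X_S over the C(41, 5) = 749398 subsets S of size 5, where X_S = 1 if the K_5 on S is monochromatic.
For a fixed S, the K_5 on S has C(5, 2) = 10 edges. P[all 10 edges red] = (1/2)^10, and likewise for blue, so P[monochromatic] = 2·(1/2)^10 = 2^{1 − 10} = 1/512.
Summing: E[X] = C(41, 5) · 2^{1 − 10} = 749398 · 1/512 = 374699/256.
Numerically: E[X] ≈ 1463.668.

E[X] = C(41,5)·2^(1−C(5,2)) = 374699/256 ≈ 1463.668.


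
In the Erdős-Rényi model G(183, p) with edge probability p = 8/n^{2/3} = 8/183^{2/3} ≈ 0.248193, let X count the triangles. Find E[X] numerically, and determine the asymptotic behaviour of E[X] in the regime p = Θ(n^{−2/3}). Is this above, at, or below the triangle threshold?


Number of potential triangles: C(183, 3) = 1004731.
Each occurs with probability p³ ≈ (0.248193)³ ≈ 1.52886022e-02.
By linearity: E[X] = C(183, 3)·p³ ≈ 1004731 · 1.52886022e-02 ≈ 15360.932605.
Since α = 2/3 < 1, p = c/n^{2/3} ≫ 1/n is above the triangle threshold p ~ 1/n. Asymptotically E[X] ~ (c³/6)·n^{3(1−α)} = (8³/6)·n^{1} → ∞; triangles are abundant w.h.p.

E[X] ≈ 15360.932605; in regime p = Θ(1/n^{2/3}) E[X] diverges (above the triangle threshold p ~ 1/n).


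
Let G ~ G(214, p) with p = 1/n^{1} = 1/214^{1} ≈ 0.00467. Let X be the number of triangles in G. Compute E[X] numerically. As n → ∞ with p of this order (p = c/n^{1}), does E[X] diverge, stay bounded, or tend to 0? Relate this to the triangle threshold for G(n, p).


Number of potential triangles: C(214, 3) = 1610564.
Each occurs with probability p³ ≈ (0.00467)³ ≈ 1.02037e-07.
By linearity: E[X] = C(214, 3)·p³ ≈ 1610564 · 1.02037e-07 ≈ 0.164.
Here α = 1, so p = 1/n is exactly at the triangle threshold p ~ 1/n. Asymptotically E[X] → c³/6 = 1³/6 = 1/6 ≈ 0.167, a bounded constant. In this regime the triangle count is asymptotically Poisson(c³/6).

E[X] ≈ 0.164; in regime p = Θ(1/n^{1}) E[X] stays bounded (at the triangle threshold p ~ 1/n).


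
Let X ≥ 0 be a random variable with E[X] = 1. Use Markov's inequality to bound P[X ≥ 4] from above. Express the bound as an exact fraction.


μ = E[X] = 1, a = 4.
Markov: P[X ≥ 4] ≤ μ/a = (1)/4 = 1/4.
Numerically: ≈ 0.25000.
(Since a = 4 > μ = 1.00000, the bound 1/4 is < 1 and informative.)

P[X ≥ 4] ≤ 1/4 ≈ 0.25000.


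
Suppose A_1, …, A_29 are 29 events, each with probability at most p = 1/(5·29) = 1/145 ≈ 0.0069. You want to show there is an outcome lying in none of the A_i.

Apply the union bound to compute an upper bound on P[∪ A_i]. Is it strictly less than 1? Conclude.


Union bound: P[∪_{i=1}^{29} A_i] ≤ Σ_i P[A_i] ≤ 29·p = 29·(1/145) = 1/5.
Numerically: 1/5 ≈ 0.2000.
Is 1/5 < 1? YES.
Since P[∪ A_i] ≤ 1/5 < 1, the complement has P[∩ A_i^c] ≥ 1 − 1/5 = 4/5 > 0, so some outcome avoids every A_i.

29·p = 1/5 ≈ 0.2000; existence CERTIFIED by the union bound.


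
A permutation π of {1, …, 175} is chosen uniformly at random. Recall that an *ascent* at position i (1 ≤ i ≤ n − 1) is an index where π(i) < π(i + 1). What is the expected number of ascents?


Write X = Σ X_I over i = 1, …, 174, with X_I the indicator of one ascent.
There are 174 indicators.
For each fixed i, the pair (π(i), π(i+1)) is a uniformly random ordered pair of distinct values from {1, …, 175}; by symmetry P[π(i) < π(i+1)] = 1/2.
By linearity: E[X] = 174 · (1/2) = (175 − 1) · (1/2) = 87 ≈ 87.000000.

E[X] = 87 = 87.000000.


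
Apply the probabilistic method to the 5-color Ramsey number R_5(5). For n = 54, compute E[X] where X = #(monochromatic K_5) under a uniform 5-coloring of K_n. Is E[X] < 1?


E[X] = C(54, 5) · 5^{1 − 10} = 3162510 · 5^{−9} = 3162510/1953125.
As a reduced fraction: E[X] = 632502/390625 ≈ 1.6192.
Is E[X] < 1? NO.
Since E[X] ≥ 1, the first-moment bound is inconclusive at n = 54; it does NOT by itself certify R_5(5) > 54.

E[X] = 632502/390625 ≈ 1.6192; E[X] ≥ 1; first-moment method inconclusive here.


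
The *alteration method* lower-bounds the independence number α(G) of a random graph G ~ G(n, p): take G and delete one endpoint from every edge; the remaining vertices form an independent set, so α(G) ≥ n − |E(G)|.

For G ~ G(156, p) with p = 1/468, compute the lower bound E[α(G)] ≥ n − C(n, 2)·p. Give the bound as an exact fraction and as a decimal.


E[|E(G)|] = C(156, 2)·p = 12090 · (1/468) = 155/6.
E[α(G)] ≥ n − E[|E(G)|] = 156 − 155/6 = 781/6.
Numerically: ≈ 130.166667.
(This is only a lower bound; the true E[α(G)] may be larger.)

E[α(G)] ≥ 781/6 ≈ 130.166667.


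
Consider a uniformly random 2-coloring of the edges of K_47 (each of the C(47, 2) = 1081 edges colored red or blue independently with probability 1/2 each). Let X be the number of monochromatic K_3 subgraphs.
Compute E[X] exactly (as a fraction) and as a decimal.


Let X = Σ_S X_S over the C(47, 3) = 16215 subsets S of size 3, where X_S = 1 if the K_3 on S is monochromatic.
For a fixed S, the K_3 on S has C(3, 2) = 3 edges. P[all 3 edges red] = (1/2)^3, and likewise for blue, so P[monochromatic] = 2·(1/2)^3 = 2^{1 − 3} = 1/4.
By linearity of expectation: E[X] = C(47, 3) · 2^{1 − 3} = 16215 · 1/4 = 16215/4.
Numerically: E[X] ≈ 4053.7500.

E[X] = C(47,3)·2^(1−C(3,2)) = 16215/4 ≈ 4053.7500.


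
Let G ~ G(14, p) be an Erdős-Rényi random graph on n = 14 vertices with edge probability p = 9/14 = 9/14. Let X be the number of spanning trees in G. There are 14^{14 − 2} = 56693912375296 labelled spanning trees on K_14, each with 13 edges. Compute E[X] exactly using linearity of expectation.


K_14 has 14^{14 − 2} = 56693912375296 labelled spanning trees.
For each such spanning tree H, let X_H = 1 if all 13 edges of H are present in G. Then P[X_H = 1] = p^{13} = (9/14)^{13} = 2541865828329/793714773254144.
By linearity: E[X] = Σ_H E[X_H] = 56693912375296 · p^{13} = 56693912375296 · 2541865828329/793714773254144 = 2541865828329/14.
Numerically: E[X] ≈ 1.8156e+11.

E[X] = 56693912375296 · (9/14)^{13} = 2541865828329/14 ≈ 1.8156e+11.


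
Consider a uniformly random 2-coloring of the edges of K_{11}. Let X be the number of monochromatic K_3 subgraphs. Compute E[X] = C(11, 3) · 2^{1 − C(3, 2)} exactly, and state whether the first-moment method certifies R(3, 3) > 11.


E[X] = C(11, 3) · 2^{1 − 3} = 165 · 2^{−2} = 165/4.
As a reduced fraction: E[X] = 165/4 ≈ 41.2500000.
Is E[X] < 1? NO.
Since E[X] ≥ 1, the first-moment bound is inconclusive at n = 11; it does NOT by itself certify R(3, 3) > 11.

E[X] = 165/4 ≈ 41.2500000; E[X] ≥ 1; first-moment method inconclusive here.


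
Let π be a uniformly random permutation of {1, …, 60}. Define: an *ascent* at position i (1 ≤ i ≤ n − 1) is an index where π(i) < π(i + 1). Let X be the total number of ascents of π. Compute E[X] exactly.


Write X = Σ X_I over i = 1, …, 59, with X_I the indicator of one ascent.
There are 59 indicators.
For each fixed i, the pair (π(i), π(i+1)) is a uniformly random ordered pair of distinct values from {1, …, 60}; by symmetry P[π(i) < π(i+1)] = 1/2.
By linearity: E[X] = 59 · (1/2) = (60 − 1) · (1/2) = 59/2 ≈ 29.5000.

E[X] = 59/2 = 29.5000.


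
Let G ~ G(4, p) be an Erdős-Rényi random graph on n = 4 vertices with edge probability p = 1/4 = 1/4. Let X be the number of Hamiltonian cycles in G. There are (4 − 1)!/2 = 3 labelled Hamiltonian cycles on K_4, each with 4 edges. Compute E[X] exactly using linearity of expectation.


K_4 has (4 − 1)!/2 = 3 labelled Hamiltonian cycles.
For each such Hamiltonian cycle H, let X_H = 1 if all 4 edges of H are present in G. Then P[X_H = 1] = p^{4} = (1/4)^{4} = 1/256.
Summing the indicators: E[X] = Σ_H E[X_H] = 3 · p^{4} = 3 · 1/256 = 3/256.
Numerically: E[X] ≈ 0.011719.

E[X] = 3 · (1/4)^{4} = 3/256 ≈ 0.011719.


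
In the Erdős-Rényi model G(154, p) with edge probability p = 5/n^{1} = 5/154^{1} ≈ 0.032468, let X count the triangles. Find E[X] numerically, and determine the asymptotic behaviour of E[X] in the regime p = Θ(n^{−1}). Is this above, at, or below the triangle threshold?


Number of potential triangles: C(154, 3) = 596904.
Each occurs with probability p³ ≈ (0.032468)³ ≈ 3.4225346e-05.
By linearity: E[X] = C(154, 3)·p³ ≈ 596904 · 3.4225346e-05 ≈ 20.42925.
Here α = 1, so p = 5/n is exactly at the triangle threshold p ~ 1/n. Asymptotically E[X] → c³/6 = 5³/6 = 125/6 ≈ 20.83333, a bounded constant. In this regime the triangle count is asymptotically Poisson(c³/6).

E[X] ≈ 20.42925; in regime p = Θ(1/n^{1}) E[X] stays bounded (at the triangle threshold p ~ 1/n).
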